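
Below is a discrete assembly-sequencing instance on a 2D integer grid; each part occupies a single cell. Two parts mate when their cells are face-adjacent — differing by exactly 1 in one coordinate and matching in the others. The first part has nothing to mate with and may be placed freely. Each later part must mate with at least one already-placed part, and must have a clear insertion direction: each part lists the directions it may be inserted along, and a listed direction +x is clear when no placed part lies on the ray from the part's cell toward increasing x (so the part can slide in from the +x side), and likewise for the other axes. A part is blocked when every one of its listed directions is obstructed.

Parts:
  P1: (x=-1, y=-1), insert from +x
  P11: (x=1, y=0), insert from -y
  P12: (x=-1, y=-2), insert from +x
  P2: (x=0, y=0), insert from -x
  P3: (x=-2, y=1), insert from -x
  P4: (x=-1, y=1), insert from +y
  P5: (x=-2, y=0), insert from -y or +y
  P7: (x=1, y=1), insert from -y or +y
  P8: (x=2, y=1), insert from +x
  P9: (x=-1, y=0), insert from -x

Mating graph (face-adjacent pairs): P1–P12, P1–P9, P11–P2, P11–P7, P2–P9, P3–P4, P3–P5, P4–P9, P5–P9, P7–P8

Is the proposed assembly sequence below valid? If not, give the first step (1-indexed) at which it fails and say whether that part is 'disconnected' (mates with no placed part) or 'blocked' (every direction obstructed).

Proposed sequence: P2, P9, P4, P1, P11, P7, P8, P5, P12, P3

1. P2@(0, 0) [-x clear] — {P2}
2. P9@(-1, 0) [-x clear] — {P2, P9}
3. P4@(-1, 1) [+y clear] — {P2, P4, P9}
4. P1@(-1, -1) [+x clear] — {P1, P2, P4, P9}
5. P11@(1, 0) [-y clear] — {P1, P11, P2, P4, P9}
6. P7@(1, 1) [+y clear] — {P1, P11, P2, P4, P7, P9}
7. P8@(2, 1) [+x clear] — {P1, P11, P2, P4, P7, P8, P9}
8. P5@(-2, 0) [-y clear] — {P1, P11, P2, P4, P5, P7, P8, P9}
9. P12@(-1, -2) [+x clear] — {P1, P11, P12, P2, P4, P5, P7, P8, P9}
10. P3@(-2, 1) [-x clear] — {P1, P11, P12, P2, P3, P4, P5, P7, P8, P9}

Valid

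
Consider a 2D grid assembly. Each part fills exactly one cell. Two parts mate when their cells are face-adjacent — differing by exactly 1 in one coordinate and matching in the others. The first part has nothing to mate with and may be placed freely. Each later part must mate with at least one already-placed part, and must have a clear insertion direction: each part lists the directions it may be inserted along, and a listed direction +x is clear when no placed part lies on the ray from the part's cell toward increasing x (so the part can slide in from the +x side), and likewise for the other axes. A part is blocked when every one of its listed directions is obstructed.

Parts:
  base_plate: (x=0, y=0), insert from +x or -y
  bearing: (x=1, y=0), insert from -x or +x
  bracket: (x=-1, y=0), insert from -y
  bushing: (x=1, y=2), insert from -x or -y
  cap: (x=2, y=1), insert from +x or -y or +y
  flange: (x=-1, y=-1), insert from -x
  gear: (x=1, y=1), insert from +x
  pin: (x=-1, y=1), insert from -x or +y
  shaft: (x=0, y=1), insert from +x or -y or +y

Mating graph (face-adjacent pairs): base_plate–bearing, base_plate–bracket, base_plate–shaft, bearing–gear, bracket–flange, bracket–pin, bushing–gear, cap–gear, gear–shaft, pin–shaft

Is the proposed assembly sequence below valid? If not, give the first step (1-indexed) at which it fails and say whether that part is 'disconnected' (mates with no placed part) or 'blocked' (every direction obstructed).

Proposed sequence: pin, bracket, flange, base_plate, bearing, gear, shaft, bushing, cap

1. pin@(-1, 1) [-x clear] — {pin}
2. bracket@(-1, 0) [-y clear] — {bracket, pin}
3. flange@(-1, -1) [-x clear] — {bracket, flange, pin}
4. base_plate@(0, 0) [+x clear] — {base_plate, bracket, flange, pin}
5. bearing@(1, 0) [+x clear] — {base_plate, bearing, bracket, flange, pin}
6. gear@(1, 1) [+x clear] — {base_plate, bearing, bracket, flange, gear, pin}
7. shaft@(0, 1) [+y clear] — {base_plate, bearing, bracket, flange, gear, pin, shaft}
8. bushing@(1, 2) [-x clear] — {base_plate, bearing, bracket, bushing, flange, gear, pin, shaft}
9. cap@(2, 1) [+x clear] — {base_plate, bearing, bracket, bushing, cap, flange, gear, pin, shaft}

Valid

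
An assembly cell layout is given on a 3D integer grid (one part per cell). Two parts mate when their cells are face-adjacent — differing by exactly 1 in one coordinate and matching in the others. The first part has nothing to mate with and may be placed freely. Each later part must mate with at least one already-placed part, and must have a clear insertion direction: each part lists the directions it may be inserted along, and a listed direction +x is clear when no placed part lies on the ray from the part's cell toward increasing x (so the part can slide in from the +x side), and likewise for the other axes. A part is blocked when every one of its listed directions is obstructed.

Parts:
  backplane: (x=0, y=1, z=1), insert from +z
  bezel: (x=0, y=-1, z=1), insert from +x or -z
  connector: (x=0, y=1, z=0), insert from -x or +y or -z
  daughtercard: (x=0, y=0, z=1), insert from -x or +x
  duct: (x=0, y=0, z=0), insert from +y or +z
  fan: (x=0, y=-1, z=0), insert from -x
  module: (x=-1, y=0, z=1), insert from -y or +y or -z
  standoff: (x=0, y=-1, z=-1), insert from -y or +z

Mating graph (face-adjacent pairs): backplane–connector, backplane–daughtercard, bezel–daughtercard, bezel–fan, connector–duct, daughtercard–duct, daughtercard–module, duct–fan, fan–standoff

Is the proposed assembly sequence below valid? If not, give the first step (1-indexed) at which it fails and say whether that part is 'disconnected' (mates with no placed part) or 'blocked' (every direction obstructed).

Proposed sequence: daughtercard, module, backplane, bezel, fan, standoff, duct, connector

Valid

1. daughtercard@(0, 0, 1) [-x clear] — {daughtercard}
2. module@(-1, 0, 1) [-y clear] — {daughtercard, module}
3. backplane@(0, 1, 1) [+z clear] — {backplane, daughtercard, module}
4. bezel@(0, -1, 1) [+x clear] — {backplane, bezel, daughtercard, module}
5. fan@(0, -1, 0) [-x clear] — {backplane, bezel, daughtercard, fan, module}
6. standoff@(0, -1, -1) [-y clear] — {backplane, bezel, daughtercard, fan, module, standoff}
7. duct@(0, 0, 0) [+y clear] — {backplane, bezel, daughtercard, duct, fan, module, standoff}
8. connector@(0, 1, 0) [-x clear] — {backplane, bezel, connector, daughtercard, duct, fan, module, standoff}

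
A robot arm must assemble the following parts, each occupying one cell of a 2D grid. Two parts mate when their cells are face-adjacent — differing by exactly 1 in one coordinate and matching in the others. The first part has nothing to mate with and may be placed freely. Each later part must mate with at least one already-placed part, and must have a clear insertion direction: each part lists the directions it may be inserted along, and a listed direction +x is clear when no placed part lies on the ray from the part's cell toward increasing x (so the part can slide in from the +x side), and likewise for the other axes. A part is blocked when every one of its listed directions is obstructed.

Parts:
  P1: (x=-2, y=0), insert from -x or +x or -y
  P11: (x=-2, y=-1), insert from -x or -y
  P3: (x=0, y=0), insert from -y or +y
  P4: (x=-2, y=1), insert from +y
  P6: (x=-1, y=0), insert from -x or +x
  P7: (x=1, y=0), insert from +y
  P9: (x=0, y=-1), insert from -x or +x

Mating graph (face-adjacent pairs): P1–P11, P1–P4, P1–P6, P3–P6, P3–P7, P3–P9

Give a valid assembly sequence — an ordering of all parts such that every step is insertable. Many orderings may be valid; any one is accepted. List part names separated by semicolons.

P1; P6; P11; P4; P3; P7; P9

1. P1@(-2, 0) [-x clear] — {P1}
2. P6@(-1, 0) [+x clear] — {P1, P6}
3. P11@(-2, -1) [-x clear] — {P1, P11, P6}
4. P4@(-2, 1) [+y clear] — {P1, P11, P4, P6}
5. P3@(0, 0) [-y clear] — {P1, P11, P3, P4, P6}
6. P7@(1, 0) [+y clear] — {P1, P11, P3, P4, P6, P7}
7. P9@(0, -1) [+x clear] — {P1, P11, P3, P4, P6, P7, P9}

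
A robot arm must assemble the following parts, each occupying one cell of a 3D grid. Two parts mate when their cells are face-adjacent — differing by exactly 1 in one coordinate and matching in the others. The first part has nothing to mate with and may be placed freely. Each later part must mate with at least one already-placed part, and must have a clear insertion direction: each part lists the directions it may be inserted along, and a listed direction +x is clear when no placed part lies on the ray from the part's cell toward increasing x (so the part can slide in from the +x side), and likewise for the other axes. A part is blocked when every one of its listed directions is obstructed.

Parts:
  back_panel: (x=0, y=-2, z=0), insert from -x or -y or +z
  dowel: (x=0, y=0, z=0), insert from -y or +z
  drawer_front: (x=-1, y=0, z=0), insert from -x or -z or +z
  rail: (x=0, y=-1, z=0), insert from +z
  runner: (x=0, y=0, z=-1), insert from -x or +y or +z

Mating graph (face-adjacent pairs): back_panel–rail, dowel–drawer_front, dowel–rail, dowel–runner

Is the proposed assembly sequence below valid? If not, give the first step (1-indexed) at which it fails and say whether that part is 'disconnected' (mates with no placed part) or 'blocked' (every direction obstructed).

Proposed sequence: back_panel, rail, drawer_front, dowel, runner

Invalid at step 3 (disconnected)

1. back_panel@(0, -2, 0) [-x clear] — {back_panel}
2. rail@(0, -1, 0) [+z clear] — {back_panel, rail}
3. drawer_front@(-1, 0, 0) — no placed neighbour ⇒ disconnected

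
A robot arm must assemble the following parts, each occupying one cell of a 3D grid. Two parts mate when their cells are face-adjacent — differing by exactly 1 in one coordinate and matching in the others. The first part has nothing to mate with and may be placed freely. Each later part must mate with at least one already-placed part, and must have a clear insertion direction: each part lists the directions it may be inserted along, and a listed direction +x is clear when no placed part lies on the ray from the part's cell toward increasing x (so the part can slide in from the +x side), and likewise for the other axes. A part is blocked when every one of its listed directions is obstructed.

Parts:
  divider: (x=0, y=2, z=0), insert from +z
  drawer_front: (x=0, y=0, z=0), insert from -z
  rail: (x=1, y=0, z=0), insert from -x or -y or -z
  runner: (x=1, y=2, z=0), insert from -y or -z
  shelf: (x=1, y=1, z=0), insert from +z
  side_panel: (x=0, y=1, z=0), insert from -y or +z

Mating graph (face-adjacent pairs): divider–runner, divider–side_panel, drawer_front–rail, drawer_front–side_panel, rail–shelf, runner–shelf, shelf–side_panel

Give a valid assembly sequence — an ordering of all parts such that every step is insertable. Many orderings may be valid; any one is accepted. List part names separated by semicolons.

1. side_panel@(0, 1, 0) [-y clear] — {side_panel}
2. drawer_front@(0, 0, 0) [-z clear] — {drawer_front, side_panel}
3. rail@(1, 0, 0) [-y clear] — {drawer_front, rail, side_panel}
4. divider@(0, 2, 0) [+z clear] — {divider, drawer_front, rail, side_panel}
5. runner@(1, 2, 0) [-z clear] — {divider, drawer_front, rail, runner, side_panel}
6. shelf@(1, 1, 0) [+z clear] — {divider, drawer_front, rail, runner, shelf, side_panel}

side_panel; drawer_front; rail; divider; runner; shelf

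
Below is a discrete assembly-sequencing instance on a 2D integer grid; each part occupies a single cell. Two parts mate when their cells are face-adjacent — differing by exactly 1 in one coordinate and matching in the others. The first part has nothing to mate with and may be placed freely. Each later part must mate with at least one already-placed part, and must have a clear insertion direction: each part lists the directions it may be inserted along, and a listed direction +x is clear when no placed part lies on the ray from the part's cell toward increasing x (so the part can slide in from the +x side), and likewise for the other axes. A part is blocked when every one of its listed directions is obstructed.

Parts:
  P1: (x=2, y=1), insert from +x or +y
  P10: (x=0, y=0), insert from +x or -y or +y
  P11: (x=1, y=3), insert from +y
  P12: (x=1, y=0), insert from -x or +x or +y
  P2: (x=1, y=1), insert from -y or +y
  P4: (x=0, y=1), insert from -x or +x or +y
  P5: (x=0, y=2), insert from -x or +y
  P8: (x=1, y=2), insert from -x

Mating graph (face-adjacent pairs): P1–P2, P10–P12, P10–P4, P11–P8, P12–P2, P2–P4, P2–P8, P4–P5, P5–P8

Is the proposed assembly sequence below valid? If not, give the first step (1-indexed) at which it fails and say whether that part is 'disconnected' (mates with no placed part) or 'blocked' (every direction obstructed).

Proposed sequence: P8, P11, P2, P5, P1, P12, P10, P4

Valid

1. P8@(1, 2) [-x clear] — {P8}
2. P11@(1, 3) [+y clear] — {P11, P8}
3. P2@(1, 1) [-y clear] — {P11, P2, P8}
4. P5@(0, 2) [-x clear] — {P11, P2, P5, P8}
5. P1@(2, 1) [+x clear] — {P1, P11, P2, P5, P8}
6. P12@(1, 0) [-x clear] — {P1, P11, P12, P2, P5, P8}
7. P10@(0, 0) [-y clear] — {P1, P10, P11, P12, P2, P5, P8}
8. P4@(0, 1) [-x clear] — {P1, P10, P11, P12, P2, P4, P5, P8}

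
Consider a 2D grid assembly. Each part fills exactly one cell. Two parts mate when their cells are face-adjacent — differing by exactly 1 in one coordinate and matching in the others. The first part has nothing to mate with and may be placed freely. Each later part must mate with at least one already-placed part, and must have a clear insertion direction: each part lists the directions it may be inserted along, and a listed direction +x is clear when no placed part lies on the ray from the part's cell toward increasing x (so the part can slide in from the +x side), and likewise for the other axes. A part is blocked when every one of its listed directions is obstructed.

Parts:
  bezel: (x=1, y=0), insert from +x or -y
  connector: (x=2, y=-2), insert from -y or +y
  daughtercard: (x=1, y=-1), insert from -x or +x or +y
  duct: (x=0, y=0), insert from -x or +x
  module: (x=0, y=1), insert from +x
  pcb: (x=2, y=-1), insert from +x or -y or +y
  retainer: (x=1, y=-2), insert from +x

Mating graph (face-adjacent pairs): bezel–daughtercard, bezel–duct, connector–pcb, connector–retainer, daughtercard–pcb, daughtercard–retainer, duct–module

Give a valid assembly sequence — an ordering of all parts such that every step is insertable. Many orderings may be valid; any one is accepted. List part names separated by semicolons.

pcb; daughtercard; retainer; connector; bezel; duct; module

1. pcb@(2, -1) [+x clear] — {pcb}
2. daughtercard@(1, -1) [-x clear] — {daughtercard, pcb}
3. retainer@(1, -2) [+x clear] — {daughtercard, pcb, retainer}
4. connector@(2, -2) [-y clear] — {connector, daughtercard, pcb, retainer}
5. bezel@(1, 0) [+x clear] — {bezel, connector, daughtercard, pcb, retainer}
6. duct@(0, 0) [-x clear] — {bezel, connector, daughtercard, duct, pcb, retainer}
7. module@(0, 1) [+x clear] — {bezel, connector, daughtercard, duct, module, pcb, retainer}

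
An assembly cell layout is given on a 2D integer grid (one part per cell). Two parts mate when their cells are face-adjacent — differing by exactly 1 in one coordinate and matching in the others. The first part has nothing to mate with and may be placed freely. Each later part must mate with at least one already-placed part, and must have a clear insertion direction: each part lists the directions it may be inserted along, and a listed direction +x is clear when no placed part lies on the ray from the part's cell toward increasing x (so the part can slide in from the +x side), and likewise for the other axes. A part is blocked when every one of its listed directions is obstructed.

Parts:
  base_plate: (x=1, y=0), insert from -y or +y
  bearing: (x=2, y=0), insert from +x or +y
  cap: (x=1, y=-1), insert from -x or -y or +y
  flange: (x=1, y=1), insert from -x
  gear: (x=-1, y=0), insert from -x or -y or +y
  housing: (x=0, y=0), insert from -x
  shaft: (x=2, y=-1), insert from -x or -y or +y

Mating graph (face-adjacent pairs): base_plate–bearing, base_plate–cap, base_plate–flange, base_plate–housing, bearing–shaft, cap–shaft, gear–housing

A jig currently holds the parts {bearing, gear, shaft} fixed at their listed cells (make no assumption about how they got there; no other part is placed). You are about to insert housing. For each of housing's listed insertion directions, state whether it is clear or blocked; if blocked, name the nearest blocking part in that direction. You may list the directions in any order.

-x: nearest on ray is gear@(-1, 0) ⇒ blocked

-x: blocked by gear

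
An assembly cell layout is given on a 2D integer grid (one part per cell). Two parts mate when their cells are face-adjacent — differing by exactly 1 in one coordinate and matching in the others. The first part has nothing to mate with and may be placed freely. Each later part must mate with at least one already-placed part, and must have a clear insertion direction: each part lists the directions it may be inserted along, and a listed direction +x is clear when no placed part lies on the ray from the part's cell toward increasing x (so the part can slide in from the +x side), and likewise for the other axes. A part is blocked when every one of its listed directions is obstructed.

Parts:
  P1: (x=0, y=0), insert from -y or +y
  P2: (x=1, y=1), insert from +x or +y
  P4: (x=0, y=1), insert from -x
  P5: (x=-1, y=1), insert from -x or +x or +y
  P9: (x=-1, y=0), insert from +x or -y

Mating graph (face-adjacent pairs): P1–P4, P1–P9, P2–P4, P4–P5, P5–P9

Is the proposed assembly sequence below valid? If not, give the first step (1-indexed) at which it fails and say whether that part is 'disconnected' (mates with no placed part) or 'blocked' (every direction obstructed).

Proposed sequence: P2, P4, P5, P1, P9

Valid

1. P2@(1, 1) [+x clear] — {P2}
2. P4@(0, 1) [-x clear] — {P2, P4}
3. P5@(-1, 1) [-x clear] — {P2, P4, P5}
4. P1@(0, 0) [-y clear] — {P1, P2, P4, P5}
5. P9@(-1, 0) [-y clear] — {P1, P2, P4, P5, P9}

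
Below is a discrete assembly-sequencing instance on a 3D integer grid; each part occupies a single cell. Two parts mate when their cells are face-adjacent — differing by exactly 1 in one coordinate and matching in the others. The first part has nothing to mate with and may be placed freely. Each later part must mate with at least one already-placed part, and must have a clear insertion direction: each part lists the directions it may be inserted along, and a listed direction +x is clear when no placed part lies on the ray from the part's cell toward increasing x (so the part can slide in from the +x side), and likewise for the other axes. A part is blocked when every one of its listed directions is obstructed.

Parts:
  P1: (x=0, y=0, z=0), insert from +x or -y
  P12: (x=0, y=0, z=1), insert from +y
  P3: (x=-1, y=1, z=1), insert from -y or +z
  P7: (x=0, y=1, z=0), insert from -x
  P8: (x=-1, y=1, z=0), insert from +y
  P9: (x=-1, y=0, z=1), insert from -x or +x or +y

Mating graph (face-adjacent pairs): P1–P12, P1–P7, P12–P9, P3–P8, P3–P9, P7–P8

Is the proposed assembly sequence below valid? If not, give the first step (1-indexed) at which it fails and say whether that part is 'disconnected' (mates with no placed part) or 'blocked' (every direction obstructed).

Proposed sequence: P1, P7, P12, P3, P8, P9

Invalid at step 4 (disconnected)

1. P1@(0, 0, 0) [+x clear] — {P1}
2. P7@(0, 1, 0) [-x clear] — {P1, P7}
3. P12@(0, 0, 1) [+y clear] — {P1, P12, P7}
4. P3@(-1, 1, 1) — no placed neighbour ⇒ disconnected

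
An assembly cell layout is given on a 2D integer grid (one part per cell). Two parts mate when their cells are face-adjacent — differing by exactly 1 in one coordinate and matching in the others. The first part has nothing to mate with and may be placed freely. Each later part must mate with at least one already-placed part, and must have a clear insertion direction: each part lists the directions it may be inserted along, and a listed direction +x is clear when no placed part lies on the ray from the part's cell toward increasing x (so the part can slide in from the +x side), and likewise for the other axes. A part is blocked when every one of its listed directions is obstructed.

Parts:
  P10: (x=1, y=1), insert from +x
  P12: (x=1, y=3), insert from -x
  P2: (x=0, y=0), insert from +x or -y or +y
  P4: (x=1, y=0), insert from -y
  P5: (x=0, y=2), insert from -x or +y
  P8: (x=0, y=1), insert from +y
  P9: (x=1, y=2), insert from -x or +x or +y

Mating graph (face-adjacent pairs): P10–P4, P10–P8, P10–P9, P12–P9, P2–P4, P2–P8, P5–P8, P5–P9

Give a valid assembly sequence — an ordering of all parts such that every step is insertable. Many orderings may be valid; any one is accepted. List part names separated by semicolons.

P10; P4; P2; P9; P12; P8; P5

1. P10@(1, 1) [+x clear] — {P10}
2. P4@(1, 0) [-y clear] — {P10, P4}
3. P2@(0, 0) [-y clear] — {P10, P2, P4}
4. P9@(1, 2) [-x clear] — {P10, P2, P4, P9}
5. P12@(1, 3) [-x clear] — {P10, P12, P2, P4, P9}
6. P8@(0, 1) [+y clear] — {P10, P12, P2, P4, P8, P9}
7. P5@(0, 2) [-x clear] — {P10, P12, P2, P4, P5, P8, P9}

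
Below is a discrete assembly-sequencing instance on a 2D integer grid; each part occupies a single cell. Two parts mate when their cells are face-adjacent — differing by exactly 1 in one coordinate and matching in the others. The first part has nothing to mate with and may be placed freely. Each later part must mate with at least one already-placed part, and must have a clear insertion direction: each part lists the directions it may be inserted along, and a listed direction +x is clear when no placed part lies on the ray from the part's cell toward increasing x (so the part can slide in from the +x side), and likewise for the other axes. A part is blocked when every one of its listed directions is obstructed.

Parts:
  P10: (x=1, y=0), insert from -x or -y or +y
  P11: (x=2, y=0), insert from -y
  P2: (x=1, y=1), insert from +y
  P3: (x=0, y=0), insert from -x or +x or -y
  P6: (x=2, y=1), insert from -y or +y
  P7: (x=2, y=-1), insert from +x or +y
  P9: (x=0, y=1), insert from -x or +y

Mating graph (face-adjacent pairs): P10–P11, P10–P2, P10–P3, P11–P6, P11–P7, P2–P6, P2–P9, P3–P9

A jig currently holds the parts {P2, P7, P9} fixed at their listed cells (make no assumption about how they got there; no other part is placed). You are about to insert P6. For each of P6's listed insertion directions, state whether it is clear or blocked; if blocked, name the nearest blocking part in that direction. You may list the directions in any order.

-y: nearest on ray is P7@(2, -1) ⇒ blocked
+y: ray from P6(2, 1) has no placed part ⇒ clear

+y: clear; -y: blocked by P7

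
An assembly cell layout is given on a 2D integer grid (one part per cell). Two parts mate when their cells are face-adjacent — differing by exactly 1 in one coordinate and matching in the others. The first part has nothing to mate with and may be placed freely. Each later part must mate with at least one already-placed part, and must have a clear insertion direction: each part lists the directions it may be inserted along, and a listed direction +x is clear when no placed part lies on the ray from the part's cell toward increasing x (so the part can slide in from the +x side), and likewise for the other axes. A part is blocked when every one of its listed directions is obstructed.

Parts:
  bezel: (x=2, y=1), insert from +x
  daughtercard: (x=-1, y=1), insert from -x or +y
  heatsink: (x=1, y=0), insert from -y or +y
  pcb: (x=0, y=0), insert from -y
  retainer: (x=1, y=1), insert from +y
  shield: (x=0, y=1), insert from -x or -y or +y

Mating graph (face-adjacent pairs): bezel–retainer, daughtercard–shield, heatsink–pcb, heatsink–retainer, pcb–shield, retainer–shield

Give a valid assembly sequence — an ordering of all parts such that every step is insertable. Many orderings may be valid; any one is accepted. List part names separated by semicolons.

bezel; retainer; heatsink; pcb; shield; daughtercard

1. bezel@(2, 1) [+x clear] — {bezel}
2. retainer@(1, 1) [+y clear] — {bezel, retainer}
3. heatsink@(1, 0) [-y clear] — {bezel, heatsink, retainer}
4. pcb@(0, 0) [-y clear] — {bezel, heatsink, pcb, retainer}
5. shield@(0, 1) [-x clear] — {bezel, heatsink, pcb, retainer, shield}
6. daughtercard@(-1, 1) [-x clear] — {bezel, daughtercard, heatsink, pcb, retainer, shield}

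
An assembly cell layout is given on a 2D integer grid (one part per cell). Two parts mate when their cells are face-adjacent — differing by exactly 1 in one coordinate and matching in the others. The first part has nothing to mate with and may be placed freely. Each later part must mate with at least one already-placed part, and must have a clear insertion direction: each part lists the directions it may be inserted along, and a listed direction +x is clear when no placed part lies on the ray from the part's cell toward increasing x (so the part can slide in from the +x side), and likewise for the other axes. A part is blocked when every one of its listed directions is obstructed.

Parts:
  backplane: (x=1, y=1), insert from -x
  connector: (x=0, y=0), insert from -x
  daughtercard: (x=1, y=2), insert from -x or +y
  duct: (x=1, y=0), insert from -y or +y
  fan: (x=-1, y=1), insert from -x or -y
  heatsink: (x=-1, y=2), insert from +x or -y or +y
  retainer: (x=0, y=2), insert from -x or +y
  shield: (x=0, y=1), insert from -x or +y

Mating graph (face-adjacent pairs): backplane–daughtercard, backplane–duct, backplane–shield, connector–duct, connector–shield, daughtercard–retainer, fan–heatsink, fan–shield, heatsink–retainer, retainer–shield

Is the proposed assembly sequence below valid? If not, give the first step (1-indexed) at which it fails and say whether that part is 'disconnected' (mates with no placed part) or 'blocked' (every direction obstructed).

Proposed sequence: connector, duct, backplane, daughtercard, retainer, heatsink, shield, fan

1. connector@(0, 0) [-x clear] — {connector}
2. duct@(1, 0) [-y clear] — {connector, duct}
3. backplane@(1, 1) [-x clear] — {backplane, connector, duct}
4. daughtercard@(1, 2) [-x clear] — {backplane, connector, daughtercard, duct}
5. retainer@(0, 2) [-x clear] — {backplane, connector, daughtercard, duct, retainer}
6. heatsink@(-1, 2) [-y clear] — {backplane, connector, daughtercard, duct, heatsink, retainer}
7. shield@(0, 1) [-x clear] — {backplane, connector, daughtercard, duct, heatsink, retainer, shield}
8. fan@(-1, 1) [-x clear] — {backplane, connector, daughtercard, duct, fan, heatsink, retainer, shield}

Valid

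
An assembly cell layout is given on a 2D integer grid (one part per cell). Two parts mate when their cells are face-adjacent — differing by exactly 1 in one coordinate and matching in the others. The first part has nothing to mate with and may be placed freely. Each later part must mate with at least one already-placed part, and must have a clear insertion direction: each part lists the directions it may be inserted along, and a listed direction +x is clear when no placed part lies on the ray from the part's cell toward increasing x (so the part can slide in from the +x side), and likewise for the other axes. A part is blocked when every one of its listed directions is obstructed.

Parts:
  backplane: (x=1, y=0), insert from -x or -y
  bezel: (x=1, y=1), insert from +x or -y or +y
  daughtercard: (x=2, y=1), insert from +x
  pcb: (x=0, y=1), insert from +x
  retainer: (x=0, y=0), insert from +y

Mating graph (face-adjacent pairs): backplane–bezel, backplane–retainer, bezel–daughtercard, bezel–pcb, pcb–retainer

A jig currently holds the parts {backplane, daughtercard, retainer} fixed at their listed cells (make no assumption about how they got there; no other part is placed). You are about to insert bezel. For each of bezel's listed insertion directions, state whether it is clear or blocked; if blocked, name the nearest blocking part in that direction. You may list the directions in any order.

+x: blocked by daughtercard; +y: clear; -y: blocked by backplane

+x: nearest on ray is daughtercard@(2, 1) ⇒ blocked
-y: nearest on ray is backplane@(1, 0) ⇒ blocked
+y: ray from bezel(1, 1) has no placed part ⇒ clear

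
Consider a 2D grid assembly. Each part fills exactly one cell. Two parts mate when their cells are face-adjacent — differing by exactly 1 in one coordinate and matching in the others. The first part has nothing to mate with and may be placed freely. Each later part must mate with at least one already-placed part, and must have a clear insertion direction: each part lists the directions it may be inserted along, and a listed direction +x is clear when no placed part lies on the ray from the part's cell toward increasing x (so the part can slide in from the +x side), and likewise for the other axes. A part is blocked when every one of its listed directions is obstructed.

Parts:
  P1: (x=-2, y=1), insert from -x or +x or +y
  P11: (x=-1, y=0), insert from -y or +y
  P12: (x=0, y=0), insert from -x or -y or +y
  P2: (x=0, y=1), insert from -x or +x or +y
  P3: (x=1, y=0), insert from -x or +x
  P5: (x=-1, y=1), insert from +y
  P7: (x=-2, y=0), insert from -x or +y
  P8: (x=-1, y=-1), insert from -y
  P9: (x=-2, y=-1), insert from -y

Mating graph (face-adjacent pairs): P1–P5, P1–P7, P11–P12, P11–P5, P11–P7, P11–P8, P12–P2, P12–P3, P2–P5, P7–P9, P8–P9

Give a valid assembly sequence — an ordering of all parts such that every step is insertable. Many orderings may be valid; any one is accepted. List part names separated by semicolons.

1. P9@(-2, -1) [-y clear] — {P9}
2. P8@(-1, -1) [-y clear] — {P8, P9}
3. P11@(-1, 0) [+y clear] — {P11, P8, P9}
4. P12@(0, 0) [-y clear] — {P11, P12, P8, P9}
5. P3@(1, 0) [+x clear] — {P11, P12, P3, P8, P9}
6. P5@(-1, 1) [+y clear] — {P11, P12, P3, P5, P8, P9}
7. P2@(0, 1) [+x clear] — {P11, P12, P2, P3, P5, P8, P9}
8. P1@(-2, 1) [-x clear] — {P1, P11, P12, P2, P3, P5, P8, P9}
9. P7@(-2, 0) [-x clear] — {P1, P11, P12, P2, P3, P5, P7, P8, P9}

P9; P8; P11; P12; P3; P5; P2; P1; P7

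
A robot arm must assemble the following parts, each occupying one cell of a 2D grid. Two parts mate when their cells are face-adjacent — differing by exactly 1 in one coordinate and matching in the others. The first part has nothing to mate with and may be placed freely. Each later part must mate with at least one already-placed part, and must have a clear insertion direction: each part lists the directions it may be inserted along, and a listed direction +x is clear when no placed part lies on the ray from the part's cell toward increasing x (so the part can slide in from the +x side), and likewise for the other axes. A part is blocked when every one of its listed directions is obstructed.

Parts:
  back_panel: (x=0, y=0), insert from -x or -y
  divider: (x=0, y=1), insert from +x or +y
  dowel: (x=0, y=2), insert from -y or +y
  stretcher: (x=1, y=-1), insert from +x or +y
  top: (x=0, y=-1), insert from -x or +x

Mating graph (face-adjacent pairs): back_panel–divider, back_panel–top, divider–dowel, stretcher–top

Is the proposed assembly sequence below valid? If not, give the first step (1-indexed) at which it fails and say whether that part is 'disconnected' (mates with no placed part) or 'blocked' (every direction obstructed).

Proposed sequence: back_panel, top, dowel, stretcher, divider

1. back_panel@(0, 0) [-x clear] — {back_panel}
2. top@(0, -1) [-x clear] — {back_panel, top}
3. dowel@(0, 2) — no placed neighbour ⇒ disconnected

Invalid at step 3 (disconnected)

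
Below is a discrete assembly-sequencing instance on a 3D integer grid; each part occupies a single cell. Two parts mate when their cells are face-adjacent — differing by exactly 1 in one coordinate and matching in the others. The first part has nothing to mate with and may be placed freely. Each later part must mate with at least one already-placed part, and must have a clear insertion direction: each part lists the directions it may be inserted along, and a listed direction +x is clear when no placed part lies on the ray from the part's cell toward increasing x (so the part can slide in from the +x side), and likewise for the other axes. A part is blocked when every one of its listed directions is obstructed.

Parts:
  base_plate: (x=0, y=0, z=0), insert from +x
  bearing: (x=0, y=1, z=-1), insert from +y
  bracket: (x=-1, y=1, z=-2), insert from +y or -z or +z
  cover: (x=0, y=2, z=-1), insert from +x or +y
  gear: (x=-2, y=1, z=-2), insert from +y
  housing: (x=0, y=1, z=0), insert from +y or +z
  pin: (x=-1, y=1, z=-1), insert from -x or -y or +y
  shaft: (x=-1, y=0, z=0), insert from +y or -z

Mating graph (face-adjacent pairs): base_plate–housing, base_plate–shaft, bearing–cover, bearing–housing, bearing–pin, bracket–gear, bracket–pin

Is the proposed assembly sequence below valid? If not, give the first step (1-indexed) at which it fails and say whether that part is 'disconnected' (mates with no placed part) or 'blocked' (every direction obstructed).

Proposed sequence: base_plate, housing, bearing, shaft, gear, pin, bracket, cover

1. base_plate@(0, 0, 0) [+x clear] — {base_plate}
2. housing@(0, 1, 0) [+y clear] — {base_plate, housing}
3. bearing@(0, 1, -1) [+y clear] — {base_plate, bearing, housing}
4. shaft@(-1, 0, 0) [+y clear] — {base_plate, bearing, housing, shaft}
5. gear@(-2, 1, -2) — no placed neighbour ⇒ disconnected

Invalid at step 5 (disconnected)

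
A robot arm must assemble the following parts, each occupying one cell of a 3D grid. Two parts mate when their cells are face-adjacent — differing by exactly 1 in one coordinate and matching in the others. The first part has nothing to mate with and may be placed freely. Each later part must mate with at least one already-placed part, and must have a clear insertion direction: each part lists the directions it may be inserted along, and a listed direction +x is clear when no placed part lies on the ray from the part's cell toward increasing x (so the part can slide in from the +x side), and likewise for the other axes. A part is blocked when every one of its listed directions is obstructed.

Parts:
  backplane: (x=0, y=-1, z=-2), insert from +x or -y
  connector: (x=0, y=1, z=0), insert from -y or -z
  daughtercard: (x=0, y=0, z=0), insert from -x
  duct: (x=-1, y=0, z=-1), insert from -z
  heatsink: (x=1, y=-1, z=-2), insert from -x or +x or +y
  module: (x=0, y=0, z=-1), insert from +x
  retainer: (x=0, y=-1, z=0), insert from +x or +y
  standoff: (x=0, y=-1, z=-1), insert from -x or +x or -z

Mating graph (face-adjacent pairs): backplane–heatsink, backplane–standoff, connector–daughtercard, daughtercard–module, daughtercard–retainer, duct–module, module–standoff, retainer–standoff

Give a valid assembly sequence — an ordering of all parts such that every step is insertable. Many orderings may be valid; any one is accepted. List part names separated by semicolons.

1. retainer@(0, -1, 0) [+x clear] — {retainer}
2. standoff@(0, -1, -1) [-x clear] — {retainer, standoff}
3. backplane@(0, -1, -2) [+x clear] — {backplane, retainer, standoff}
4. heatsink@(1, -1, -2) [+x clear] — {backplane, heatsink, retainer, standoff}
5. daughtercard@(0, 0, 0) [-x clear] — {backplane, daughtercard, heatsink, retainer, standoff}
6. connector@(0, 1, 0) [-z clear] — {backplane, connector, daughtercard, heatsink, retainer, standoff}
7. module@(0, 0, -1) [+x clear] — {backplane, connector, daughtercard, heatsink, module, retainer, standoff}
8. duct@(-1, 0, -1) [-z clear] — {backplane, connector, daughtercard, duct, heatsink, module, retainer, standoff}

retainer; standoff; backplane; heatsink; daughtercard; connector; module; duct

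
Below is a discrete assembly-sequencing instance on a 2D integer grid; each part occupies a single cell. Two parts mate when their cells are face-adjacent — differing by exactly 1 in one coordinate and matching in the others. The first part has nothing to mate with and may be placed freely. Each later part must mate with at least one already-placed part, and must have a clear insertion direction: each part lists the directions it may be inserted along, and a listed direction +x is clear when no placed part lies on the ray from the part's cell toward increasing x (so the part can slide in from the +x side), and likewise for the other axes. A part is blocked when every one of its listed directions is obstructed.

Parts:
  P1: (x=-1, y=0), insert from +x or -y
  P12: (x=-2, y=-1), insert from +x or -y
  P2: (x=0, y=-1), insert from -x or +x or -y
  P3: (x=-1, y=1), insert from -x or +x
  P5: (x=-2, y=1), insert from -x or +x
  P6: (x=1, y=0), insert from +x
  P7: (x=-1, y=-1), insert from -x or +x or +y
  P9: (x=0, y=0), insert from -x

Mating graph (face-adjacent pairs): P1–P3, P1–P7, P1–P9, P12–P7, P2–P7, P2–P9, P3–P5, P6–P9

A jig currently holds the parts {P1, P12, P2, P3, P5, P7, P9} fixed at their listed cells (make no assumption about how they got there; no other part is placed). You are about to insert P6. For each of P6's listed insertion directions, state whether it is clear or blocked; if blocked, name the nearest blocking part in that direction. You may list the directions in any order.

+x: ray from P6(1, 0) has no placed part ⇒ clear

+x: clear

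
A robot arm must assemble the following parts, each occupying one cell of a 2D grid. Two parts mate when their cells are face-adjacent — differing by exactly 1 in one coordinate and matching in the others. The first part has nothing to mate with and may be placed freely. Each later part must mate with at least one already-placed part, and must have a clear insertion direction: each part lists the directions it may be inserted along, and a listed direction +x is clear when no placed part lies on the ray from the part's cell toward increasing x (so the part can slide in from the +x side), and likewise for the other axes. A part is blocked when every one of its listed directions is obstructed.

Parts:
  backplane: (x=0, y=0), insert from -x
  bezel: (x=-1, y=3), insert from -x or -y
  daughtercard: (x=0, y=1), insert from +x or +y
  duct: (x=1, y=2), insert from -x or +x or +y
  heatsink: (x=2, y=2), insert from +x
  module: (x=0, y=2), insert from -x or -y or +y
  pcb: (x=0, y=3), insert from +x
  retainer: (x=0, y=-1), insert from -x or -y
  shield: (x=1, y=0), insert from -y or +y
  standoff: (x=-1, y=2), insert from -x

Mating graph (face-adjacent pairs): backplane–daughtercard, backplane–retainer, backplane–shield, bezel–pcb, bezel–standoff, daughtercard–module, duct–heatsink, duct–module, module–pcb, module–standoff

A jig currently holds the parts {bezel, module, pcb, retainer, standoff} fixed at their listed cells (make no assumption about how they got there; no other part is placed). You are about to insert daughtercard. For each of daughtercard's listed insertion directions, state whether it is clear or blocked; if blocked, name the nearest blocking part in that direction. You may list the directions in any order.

+x: ray from daughtercard(0, 1) has no placed part ⇒ clear
+y: nearest on ray is module@(0, 2) ⇒ blocked

+x: clear; +y: blocked by module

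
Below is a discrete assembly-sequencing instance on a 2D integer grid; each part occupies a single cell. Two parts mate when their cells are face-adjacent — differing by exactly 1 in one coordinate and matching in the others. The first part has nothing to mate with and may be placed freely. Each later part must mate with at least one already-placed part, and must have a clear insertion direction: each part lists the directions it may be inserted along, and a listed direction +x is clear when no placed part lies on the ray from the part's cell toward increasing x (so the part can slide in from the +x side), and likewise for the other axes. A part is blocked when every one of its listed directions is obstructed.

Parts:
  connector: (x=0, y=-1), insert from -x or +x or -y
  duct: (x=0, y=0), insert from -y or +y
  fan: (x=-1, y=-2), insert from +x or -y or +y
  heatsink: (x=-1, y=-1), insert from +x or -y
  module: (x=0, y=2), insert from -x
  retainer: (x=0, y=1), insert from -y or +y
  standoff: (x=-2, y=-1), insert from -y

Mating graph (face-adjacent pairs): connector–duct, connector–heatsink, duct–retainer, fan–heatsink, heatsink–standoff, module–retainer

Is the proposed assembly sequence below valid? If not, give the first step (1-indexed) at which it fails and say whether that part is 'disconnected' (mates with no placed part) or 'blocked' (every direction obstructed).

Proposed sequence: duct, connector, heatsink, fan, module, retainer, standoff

Invalid at step 5 (disconnected)

1. duct@(0, 0) [-y clear] — {duct}
2. connector@(0, -1) [-x clear] — {connector, duct}
3. heatsink@(-1, -1) [-y clear] — {connector, duct, heatsink}
4. fan@(-1, -2) [+x clear] — {connector, duct, fan, heatsink}
5. module@(0, 2) — no placed neighbour ⇒ disconnected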